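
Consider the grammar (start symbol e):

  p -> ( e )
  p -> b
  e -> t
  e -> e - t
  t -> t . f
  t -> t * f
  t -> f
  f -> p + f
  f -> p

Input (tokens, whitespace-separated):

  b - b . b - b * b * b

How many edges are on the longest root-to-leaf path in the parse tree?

6

[e [e [e [t [f [p b]]]] - [t [t [f [p b]]] . [f [p b]]]] - [t [t [t [f [p b]]] * [f [p b]]] * [f [p b]]]]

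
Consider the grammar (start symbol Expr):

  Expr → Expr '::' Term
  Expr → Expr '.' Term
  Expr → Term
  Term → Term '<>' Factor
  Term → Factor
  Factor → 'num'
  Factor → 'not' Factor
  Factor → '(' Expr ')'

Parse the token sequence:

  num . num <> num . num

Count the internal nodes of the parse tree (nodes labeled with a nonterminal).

[Expr [Expr [Expr [Term [Factor num]]] . [Term [Term [Factor num]] <> [Factor num]]] . [Term [Factor num]]]

11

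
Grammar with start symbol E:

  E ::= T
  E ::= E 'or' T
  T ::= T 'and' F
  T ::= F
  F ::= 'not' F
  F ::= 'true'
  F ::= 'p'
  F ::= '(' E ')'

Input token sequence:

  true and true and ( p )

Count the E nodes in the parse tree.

[E [T [T [T [F true]] and [F true]] and [F ( [E [T [F p]]] )]]]

2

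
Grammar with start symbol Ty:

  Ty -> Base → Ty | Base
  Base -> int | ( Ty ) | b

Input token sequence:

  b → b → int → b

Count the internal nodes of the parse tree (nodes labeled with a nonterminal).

8

[Ty [Base b] → [Ty [Base b] → [Ty [Base int] → [Ty [Base b]]]]]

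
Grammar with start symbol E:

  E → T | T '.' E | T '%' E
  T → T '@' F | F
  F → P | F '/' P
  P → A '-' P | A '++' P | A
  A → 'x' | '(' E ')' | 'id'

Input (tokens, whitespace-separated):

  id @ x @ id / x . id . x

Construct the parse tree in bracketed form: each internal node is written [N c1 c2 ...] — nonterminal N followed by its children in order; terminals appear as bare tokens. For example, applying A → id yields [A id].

[E [T [T [T [F [P [A id]]]] @ [F [P [A x]]]] @ [F [F [P [A id]]] / [P [A x]]]] . [E [T [F [P [A id]]]] . [E [T [F [P [A x]]]]]]]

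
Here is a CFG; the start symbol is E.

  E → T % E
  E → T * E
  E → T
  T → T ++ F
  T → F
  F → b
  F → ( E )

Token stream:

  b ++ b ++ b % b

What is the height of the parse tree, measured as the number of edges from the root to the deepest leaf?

[E [T [T [T [F b]] ++ [F b]] ++ [F b]] % [E [T [F b]]]]

5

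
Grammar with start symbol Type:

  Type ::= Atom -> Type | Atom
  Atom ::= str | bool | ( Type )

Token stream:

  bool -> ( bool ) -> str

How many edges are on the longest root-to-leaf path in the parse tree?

[Type [Atom bool] -> [Type [Atom ( [Type [Atom bool]] )] -> [Type [Atom str]]]]

5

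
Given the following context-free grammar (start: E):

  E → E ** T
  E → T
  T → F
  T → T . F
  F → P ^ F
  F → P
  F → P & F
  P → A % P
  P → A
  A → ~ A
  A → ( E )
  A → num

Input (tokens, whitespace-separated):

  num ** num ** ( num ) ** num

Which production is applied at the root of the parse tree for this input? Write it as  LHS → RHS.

[E [E [E [E [T [F [P [A num]]]]] ** [T [F [P [A num]]]]] ** [T [F [P [A ( [E [T [F [P [A num]]]]] )]]]]] ** [T [F [P [A num]]]]]

E → E ** T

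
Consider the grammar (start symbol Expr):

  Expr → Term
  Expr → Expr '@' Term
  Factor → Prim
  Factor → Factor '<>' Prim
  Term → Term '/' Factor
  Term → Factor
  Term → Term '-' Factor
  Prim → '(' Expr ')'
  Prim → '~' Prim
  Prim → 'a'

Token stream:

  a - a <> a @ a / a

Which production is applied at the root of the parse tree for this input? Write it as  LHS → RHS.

Expr → Expr '@' Term

[Expr [Expr [Term [Term [Factor [Prim a]]] - [Factor [Factor [Prim a]] <> [Prim a]]]] @ [Term [Term [Factor [Prim a]]] / [Factor [Prim a]]]]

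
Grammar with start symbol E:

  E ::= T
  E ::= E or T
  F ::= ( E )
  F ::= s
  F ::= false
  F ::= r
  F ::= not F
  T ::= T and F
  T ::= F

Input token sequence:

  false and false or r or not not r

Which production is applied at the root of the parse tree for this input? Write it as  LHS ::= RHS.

E ::= E or T

[E [E [E [T [T [F false]] and [F false]]] or [T [F r]]] or [T [F not [F not [F r]]]]]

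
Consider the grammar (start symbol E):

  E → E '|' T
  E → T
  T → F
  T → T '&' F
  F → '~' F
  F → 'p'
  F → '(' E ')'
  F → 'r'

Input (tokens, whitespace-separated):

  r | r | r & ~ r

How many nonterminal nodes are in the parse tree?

12

[E [E [E [T [F r]]] | [T [F r]]] | [T [T [F r]] & [F ~ [F r]]]]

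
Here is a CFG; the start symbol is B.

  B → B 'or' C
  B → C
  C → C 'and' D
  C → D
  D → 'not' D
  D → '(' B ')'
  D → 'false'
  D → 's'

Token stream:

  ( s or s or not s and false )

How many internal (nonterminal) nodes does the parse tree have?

15

[B [C [D ( [B [B [B [C [D s]]] or [C [D s]]] or [C [C [D not [D s]]] and [D false]]] )]]]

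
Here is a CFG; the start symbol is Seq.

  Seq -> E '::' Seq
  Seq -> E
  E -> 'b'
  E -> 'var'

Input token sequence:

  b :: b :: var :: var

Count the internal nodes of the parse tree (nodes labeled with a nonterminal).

[Seq [E b] :: [Seq [E b] :: [Seq [E var] :: [Seq [E var]]]]]

8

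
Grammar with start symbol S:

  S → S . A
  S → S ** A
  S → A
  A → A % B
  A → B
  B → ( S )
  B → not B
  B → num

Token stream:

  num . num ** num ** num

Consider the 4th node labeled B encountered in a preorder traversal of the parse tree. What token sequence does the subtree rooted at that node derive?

num

[S [S [S [S [A [B num]]] . [A [B num]]] ** [A [B num]]] ** [A [B num]]]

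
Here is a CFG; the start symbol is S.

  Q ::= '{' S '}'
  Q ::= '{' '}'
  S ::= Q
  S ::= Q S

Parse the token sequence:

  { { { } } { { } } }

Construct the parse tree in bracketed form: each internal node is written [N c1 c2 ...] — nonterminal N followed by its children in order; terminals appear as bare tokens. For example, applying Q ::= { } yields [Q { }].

S
Q
{ S }
{ Q S }
{ { S } S }
{ { Q } S }
{ { { } } S }
{ { { } } Q }
{ { { } } { S } }
{ { { } } { Q } }
{ { { } } { { } } }

[S [Q { [S [Q { [S [Q { }]] }] [S [Q { [S [Q { }]] }]]] }]]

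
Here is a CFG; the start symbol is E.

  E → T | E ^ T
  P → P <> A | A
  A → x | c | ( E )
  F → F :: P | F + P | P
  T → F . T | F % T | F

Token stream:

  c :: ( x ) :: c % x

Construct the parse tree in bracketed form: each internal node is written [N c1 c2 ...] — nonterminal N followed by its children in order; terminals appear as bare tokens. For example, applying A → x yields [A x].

[E [T [F [F [F [P [A c]]] :: [P [A ( [E [T [F [P [A x]]]]] )]]] :: [P [A c]]] % [T [F [P [A x]]]]]]

E
T
F % T
F :: P % T
F :: P :: P % T
P :: P :: P % T
A :: P :: P % T
c :: P :: P % T
c :: A :: P % T
c :: ( E ) :: P % T
c :: ( T ) :: P % T
c :: ( F ) :: P % T
c :: ( P ) :: P % T
c :: ( A ) :: P % T
c :: ( x ) :: P % T
c :: ( x ) :: A % T
c :: ( x ) :: c % T
c :: ( x ) :: c % F
c :: ( x ) :: c % P
c :: ( x ) :: c % A
c :: ( x ) :: c % x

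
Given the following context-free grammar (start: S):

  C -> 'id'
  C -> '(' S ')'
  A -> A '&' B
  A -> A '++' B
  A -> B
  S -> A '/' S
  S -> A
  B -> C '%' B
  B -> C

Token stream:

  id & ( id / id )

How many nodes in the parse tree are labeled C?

4

[S [A [A [B [C id]]] & [B [C ( [S [A [B [C id]]] / [S [A [B [C id]]]]] )]]]]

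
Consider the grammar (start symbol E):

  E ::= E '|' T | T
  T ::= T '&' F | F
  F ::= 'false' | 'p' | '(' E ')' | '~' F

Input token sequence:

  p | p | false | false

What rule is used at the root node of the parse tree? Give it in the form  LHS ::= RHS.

[E [E [E [E [T [F p]]] | [T [F p]]] | [T [F false]]] | [T [F false]]]

E ::= E '|' T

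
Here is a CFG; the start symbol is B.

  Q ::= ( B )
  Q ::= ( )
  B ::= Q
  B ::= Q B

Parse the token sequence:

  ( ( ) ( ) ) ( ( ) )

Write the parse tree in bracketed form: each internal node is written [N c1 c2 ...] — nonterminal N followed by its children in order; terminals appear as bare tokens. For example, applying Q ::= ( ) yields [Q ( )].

B
Q B
( B ) B
( Q B ) B
( ( ) B ) B
( ( ) Q ) B
( ( ) ( ) ) B
( ( ) ( ) ) Q
( ( ) ( ) ) ( B )
( ( ) ( ) ) ( Q )
( ( ) ( ) ) ( ( ) )

[B [Q ( [B [Q ( )] [B [Q ( )]]] )] [B [Q ( [B [Q ( )]] )]]]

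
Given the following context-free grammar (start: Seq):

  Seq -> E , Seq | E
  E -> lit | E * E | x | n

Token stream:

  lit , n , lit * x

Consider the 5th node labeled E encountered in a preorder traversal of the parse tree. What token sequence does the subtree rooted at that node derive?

[Seq [E lit] , [Seq [E n] , [Seq [E [E lit] * [E x]]]]]

x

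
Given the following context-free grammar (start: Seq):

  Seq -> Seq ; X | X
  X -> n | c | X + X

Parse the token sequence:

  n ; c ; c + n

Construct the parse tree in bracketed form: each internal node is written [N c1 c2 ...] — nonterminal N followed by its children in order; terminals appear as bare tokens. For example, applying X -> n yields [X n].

Seq
Seq ; X
Seq ; X ; X
X ; X ; X
n ; X ; X
n ; c ; X
n ; c ; X + X
n ; c ; c + X
n ; c ; c + n

[Seq [Seq [Seq [X n]] ; [X c]] ; [X [X c] + [X n]]]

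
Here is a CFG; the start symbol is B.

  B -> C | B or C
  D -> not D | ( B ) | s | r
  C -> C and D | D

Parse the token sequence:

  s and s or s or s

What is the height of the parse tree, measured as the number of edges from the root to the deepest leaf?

[B [B [B [C [C [D s]] and [D s]]] or [C [D s]]] or [C [D s]]]

6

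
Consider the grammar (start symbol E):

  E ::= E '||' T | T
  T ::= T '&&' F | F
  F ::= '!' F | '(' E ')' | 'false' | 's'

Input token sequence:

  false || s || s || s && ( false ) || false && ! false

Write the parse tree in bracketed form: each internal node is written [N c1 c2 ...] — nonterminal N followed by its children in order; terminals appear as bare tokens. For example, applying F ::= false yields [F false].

[E [E [E [E [E [T [F false]]] || [T [F s]]] || [T [F s]]] || [T [T [F s]] && [F ( [E [T [F false]]] )]]] || [T [T [F false]] && [F ! [F false]]]]

E
E || T
E || T || T
E || T || T || T
E || T || T || T || T
T || T || T || T || T
F || T || T || T || T
false || T || T || T || T
false || F || T || T || T
false || s || T || T || T
false || s || F || T || T
false || s || s || T || T
false || s || s || T && F || T
false || s || s || F && F || T
false || s || s || s && F || T
false || s || s || s && ( E ) || T
false || s || s || s && ( T ) || T
false || s || s || s && ( F ) || T
false || s || s || s && ( false ) || T
false || s || s || s && ( false ) || T && F
false || s || s || s && ( false ) || F && F
false || s || s || s && ( false ) || false && F
false || s || s || s && ( false ) || false && ! F
false || s || s || s && ( false ) || false && ! false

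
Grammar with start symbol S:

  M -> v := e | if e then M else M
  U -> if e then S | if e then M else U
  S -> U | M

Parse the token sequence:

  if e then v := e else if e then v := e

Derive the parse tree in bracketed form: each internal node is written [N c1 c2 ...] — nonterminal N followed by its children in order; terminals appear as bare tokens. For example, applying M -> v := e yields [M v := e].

S
U
if e then M else U
if e then v := e else U
if e then v := e else if e then S
if e then v := e else if e then M
if e then v := e else if e then v := e

[S [U if e then [M v := e] else [U if e then [S [M v := e]]]]]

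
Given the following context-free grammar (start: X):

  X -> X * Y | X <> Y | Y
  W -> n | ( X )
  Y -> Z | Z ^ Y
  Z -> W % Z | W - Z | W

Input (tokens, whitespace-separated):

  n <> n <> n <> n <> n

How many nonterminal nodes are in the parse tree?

[X [X [X [X [X [Y [Z [W n]]]] <> [Y [Z [W n]]]] <> [Y [Z [W n]]]] <> [Y [Z [W n]]]] <> [Y [Z [W n]]]]

20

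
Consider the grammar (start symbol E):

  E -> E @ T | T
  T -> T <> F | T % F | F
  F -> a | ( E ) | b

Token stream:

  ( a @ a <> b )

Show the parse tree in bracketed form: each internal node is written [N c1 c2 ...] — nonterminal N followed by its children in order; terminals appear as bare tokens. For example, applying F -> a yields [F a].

E
T
F
( E )
( E @ T )
( T @ T )
( F @ T )
( a @ T )
( a @ T <> F )
( a @ F <> F )
( a @ a <> F )
( a @ a <> b )

[E [T [F ( [E [E [T [F a]]] @ [T [T [F a]] <> [F b]]] )]]]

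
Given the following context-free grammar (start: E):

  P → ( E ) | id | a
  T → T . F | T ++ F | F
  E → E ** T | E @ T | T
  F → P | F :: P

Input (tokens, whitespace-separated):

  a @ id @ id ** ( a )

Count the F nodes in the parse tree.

[E [E [E [E [T [F [P a]]]] @ [T [F [P id]]]] @ [T [F [P id]]]] ** [T [F [P ( [E [T [F [P a]]]] )]]]]

5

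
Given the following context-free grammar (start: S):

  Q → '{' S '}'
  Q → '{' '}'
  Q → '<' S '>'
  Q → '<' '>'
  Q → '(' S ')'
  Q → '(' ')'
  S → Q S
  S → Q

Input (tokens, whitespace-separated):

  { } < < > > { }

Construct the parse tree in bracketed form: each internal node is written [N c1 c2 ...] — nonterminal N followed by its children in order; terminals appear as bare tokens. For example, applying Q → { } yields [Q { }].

S
Q S
{ } S
{ } Q S
{ } < S > S
{ } < Q > S
{ } < < > > S
{ } < < > > Q
{ } < < > > { }

[S [Q { }] [S [Q < [S [Q < >]] >] [S [Q { }]]]]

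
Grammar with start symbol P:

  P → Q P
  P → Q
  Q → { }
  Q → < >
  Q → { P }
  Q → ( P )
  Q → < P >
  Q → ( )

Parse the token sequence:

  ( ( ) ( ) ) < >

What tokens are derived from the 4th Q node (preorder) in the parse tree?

< >

[P [Q ( [P [Q ( )] [P [Q ( )]]] )] [P [Q < >]]]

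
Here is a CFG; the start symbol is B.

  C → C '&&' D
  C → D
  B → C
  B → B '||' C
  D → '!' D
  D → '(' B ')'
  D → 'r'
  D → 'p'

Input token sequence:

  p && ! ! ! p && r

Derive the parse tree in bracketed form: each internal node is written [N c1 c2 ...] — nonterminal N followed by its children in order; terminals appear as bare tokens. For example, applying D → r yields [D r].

B
C
C && D
C && D && D
D && D && D
p && D && D
p && ! D && D
p && ! ! D && D
p && ! ! ! D && D
p && ! ! ! p && D
p && ! ! ! p && r

[B [C [C [C [D p]] && [D ! [D ! [D ! [D p]]]]] && [D r]]]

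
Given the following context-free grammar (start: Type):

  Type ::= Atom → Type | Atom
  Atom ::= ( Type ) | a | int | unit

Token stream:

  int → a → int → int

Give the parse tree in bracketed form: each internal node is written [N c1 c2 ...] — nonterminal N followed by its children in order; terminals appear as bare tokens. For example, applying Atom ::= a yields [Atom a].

[Type [Atom int] → [Type [Atom a] → [Type [Atom int] → [Type [Atom int]]]]]

Type
Atom → Type
int → Type
int → Atom → Type
int → a → Type
int → a → Atom → Type
int → a → int → Type
int → a → int → Atom
int → a → int → int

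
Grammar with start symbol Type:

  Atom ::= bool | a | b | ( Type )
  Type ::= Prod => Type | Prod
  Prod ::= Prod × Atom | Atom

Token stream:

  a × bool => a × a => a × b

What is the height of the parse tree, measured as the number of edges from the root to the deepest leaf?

6

[Type [Prod [Prod [Atom a]] × [Atom bool]] => [Type [Prod [Prod [Atom a]] × [Atom a]] => [Type [Prod [Prod [Atom a]] × [Atom b]]]]]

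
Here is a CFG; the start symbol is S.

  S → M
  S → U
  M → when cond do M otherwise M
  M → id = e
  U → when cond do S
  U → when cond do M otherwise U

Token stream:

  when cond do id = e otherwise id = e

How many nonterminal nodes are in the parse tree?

[S [M when cond do [M id = e] otherwise [M id = e]]]

4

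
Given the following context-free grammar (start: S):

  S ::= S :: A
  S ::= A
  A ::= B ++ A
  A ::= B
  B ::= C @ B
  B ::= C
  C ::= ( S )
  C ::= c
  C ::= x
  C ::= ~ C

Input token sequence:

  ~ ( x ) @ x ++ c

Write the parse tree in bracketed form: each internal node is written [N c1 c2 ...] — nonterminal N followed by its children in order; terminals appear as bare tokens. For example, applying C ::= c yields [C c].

[S [A [B [C ~ [C ( [S [A [B [C x]]]] )]] @ [B [C x]]] ++ [A [B [C c]]]]]

S
A
B ++ A
C @ B ++ A
~ C @ B ++ A
~ ( S ) @ B ++ A
~ ( A ) @ B ++ A
~ ( B ) @ B ++ A
~ ( C ) @ B ++ A
~ ( x ) @ B ++ A
~ ( x ) @ C ++ A
~ ( x ) @ x ++ A
~ ( x ) @ x ++ B
~ ( x ) @ x ++ C
~ ( x ) @ x ++ c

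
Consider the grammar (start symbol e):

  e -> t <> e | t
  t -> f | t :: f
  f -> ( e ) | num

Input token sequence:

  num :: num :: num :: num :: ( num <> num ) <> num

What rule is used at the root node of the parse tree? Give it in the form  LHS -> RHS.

e -> t <> e

[e [t [t [t [t [t [f num]] :: [f num]] :: [f num]] :: [f num]] :: [f ( [e [t [f num]] <> [e [t [f num]]]] )]] <> [e [t [f num]]]]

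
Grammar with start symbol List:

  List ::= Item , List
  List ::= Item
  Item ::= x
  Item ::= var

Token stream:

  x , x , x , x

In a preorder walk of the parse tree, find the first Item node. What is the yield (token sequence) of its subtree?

x

[List [Item x] , [List [Item x] , [List [Item x] , [List [Item x]]]]]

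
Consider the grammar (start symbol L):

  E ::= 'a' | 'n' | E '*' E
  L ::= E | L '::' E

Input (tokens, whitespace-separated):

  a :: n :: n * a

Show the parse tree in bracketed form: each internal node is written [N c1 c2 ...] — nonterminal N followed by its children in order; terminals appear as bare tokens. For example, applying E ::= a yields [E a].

L
L :: E
L :: E :: E
E :: E :: E
a :: E :: E
a :: n :: E
a :: n :: E * E
a :: n :: n * E
a :: n :: n * a

[L [L [L [E a]] :: [E n]] :: [E [E n] * [E a]]]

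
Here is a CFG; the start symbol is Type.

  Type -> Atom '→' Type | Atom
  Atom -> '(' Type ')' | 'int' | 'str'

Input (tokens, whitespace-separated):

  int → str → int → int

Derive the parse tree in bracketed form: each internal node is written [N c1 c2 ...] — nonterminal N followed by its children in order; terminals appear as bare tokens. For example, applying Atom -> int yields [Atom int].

[Type [Atom int] → [Type [Atom str] → [Type [Atom int] → [Type [Atom int]]]]]

Type
Atom → Type
int → Type
int → Atom → Type
int → str → Type
int → str → Atom → Type
int → str → int → Type
int → str → int → Atom
int → str → int → int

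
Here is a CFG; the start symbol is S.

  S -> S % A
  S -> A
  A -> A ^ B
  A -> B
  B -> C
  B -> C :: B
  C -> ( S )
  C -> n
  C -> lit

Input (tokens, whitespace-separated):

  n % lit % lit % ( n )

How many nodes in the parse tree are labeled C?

5

[S [S [S [S [A [B [C n]]]] % [A [B [C lit]]]] % [A [B [C lit]]]] % [A [B [C ( [S [A [B [C n]]]] )]]]]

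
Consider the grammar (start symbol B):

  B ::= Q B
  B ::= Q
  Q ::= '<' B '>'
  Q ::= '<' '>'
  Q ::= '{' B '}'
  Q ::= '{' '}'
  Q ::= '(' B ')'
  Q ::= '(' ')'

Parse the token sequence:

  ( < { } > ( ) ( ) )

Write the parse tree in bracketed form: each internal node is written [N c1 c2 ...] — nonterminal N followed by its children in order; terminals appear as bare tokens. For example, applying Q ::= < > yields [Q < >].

[B [Q ( [B [Q < [B [Q { }]] >] [B [Q ( )] [B [Q ( )]]]] )]]

B
Q
( B )
( Q B )
( < B > B )
( < Q > B )
( < { } > B )
( < { } > Q B )
( < { } > ( ) B )
( < { } > ( ) Q )
( < { } > ( ) ( ) )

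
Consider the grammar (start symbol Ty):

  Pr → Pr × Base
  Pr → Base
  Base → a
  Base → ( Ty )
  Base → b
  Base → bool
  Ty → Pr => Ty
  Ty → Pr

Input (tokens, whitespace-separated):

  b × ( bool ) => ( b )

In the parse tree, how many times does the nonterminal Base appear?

5

[Ty [Pr [Pr [Base b]] × [Base ( [Ty [Pr [Base bool]]] )]] => [Ty [Pr [Base ( [Ty [Pr [Base b]]] )]]]]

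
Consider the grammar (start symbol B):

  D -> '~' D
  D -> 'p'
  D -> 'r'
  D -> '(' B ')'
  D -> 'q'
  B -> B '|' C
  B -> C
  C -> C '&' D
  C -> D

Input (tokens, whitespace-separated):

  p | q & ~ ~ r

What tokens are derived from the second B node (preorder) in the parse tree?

[B [B [C [D p]]] | [C [C [D q]] & [D ~ [D ~ [D r]]]]]

p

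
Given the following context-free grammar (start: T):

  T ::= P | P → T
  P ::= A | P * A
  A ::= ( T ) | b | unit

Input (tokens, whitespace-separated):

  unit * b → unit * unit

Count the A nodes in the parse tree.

4

[T [P [P [A unit]] * [A b]] → [T [P [P [A unit]] * [A unit]]]]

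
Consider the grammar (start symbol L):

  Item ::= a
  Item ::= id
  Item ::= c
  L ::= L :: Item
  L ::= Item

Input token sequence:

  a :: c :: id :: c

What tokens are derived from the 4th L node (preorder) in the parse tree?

a

[L [L [L [L [Item a]] :: [Item c]] :: [Item id]] :: [Item c]]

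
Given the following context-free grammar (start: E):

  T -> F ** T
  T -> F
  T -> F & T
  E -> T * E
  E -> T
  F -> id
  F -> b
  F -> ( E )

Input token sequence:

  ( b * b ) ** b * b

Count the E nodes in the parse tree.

4

[E [T [F ( [E [T [F b]] * [E [T [F b]]]] )] ** [T [F b]]] * [E [T [F b]]]]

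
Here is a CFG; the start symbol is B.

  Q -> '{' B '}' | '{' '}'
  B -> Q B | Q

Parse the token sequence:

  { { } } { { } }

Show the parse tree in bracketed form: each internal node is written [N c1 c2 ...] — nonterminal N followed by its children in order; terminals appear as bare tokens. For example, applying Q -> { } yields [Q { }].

[B [Q { [B [Q { }]] }] [B [Q { [B [Q { }]] }]]]

B
Q B
{ B } B
{ Q } B
{ { } } B
{ { } } Q
{ { } } { B }
{ { } } { Q }
{ { } } { { } }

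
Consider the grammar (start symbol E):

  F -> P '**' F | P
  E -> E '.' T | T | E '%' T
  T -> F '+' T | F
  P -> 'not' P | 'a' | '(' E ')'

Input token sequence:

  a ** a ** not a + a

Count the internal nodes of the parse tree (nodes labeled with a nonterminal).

[E [T [F [P a] ** [F [P a] ** [F [P not [P a]]]]] + [T [F [P a]]]]]

12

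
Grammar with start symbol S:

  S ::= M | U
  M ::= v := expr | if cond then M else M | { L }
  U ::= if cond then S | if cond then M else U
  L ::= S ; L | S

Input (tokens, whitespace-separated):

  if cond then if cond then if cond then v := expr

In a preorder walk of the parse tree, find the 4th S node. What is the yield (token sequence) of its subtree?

[S [U if cond then [S [U if cond then [S [U if cond then [S [M v := expr]]]]]]]]

v := expr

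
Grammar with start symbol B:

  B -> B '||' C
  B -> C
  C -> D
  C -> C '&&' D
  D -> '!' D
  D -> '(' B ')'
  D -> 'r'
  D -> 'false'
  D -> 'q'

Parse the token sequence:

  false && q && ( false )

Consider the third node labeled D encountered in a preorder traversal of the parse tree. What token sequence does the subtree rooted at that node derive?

( false )

[B [C [C [C [D false]] && [D q]] && [D ( [B [C [D false]]] )]]]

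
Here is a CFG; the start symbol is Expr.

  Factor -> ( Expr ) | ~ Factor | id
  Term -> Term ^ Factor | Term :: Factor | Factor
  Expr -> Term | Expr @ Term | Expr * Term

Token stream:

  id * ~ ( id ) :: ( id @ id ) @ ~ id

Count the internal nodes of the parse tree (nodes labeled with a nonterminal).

22

[Expr [Expr [Expr [Term [Factor id]]] * [Term [Term [Factor ~ [Factor ( [Expr [Term [Factor id]]] )]]] :: [Factor ( [Expr [Expr [Term [Factor id]]] @ [Term [Factor id]]] )]]] @ [Term [Factor ~ [Factor id]]]]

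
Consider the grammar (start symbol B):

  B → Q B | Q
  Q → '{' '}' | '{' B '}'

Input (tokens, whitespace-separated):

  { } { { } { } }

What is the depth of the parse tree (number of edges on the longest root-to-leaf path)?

[B [Q { }] [B [Q { [B [Q { }] [B [Q { }]]] }]]]

6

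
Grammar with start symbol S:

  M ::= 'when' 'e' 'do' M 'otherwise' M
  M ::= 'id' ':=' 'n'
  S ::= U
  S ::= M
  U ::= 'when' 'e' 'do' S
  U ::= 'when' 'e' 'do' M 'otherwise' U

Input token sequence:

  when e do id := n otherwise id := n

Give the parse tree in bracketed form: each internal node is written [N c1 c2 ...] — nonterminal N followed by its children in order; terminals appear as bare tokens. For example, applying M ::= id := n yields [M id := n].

S
M
when e do M otherwise M
when e do id := n otherwise M
when e do id := n otherwise id := n

[S [M when e do [M id := n] otherwise [M id := n]]]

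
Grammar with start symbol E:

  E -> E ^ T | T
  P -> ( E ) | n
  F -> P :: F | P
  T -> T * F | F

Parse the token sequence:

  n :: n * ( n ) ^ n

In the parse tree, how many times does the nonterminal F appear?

[E [E [T [T [F [P n] :: [F [P n]]]] * [F [P ( [E [T [F [P n]]]] )]]]] ^ [T [F [P n]]]]

5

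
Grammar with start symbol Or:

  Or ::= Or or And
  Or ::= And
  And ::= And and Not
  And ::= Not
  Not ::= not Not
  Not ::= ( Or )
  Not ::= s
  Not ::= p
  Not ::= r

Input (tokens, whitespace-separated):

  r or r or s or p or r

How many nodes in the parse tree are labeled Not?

[Or [Or [Or [Or [Or [And [Not r]]] or [And [Not r]]] or [And [Not s]]] or [And [Not p]]] or [And [Not r]]]

5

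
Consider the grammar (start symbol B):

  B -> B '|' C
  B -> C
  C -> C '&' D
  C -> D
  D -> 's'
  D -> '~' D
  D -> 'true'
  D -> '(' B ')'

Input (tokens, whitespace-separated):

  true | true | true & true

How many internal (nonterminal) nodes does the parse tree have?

[B [B [B [C [D true]]] | [C [D true]]] | [C [C [D true]] & [D true]]]

11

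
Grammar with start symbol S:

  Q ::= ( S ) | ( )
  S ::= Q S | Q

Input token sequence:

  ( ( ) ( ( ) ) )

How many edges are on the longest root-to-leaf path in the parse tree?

7

[S [Q ( [S [Q ( )] [S [Q ( [S [Q ( )]] )]]] )]]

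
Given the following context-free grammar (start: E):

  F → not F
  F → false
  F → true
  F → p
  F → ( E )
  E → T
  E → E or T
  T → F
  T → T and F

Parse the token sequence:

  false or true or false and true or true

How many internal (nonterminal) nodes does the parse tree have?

[E [E [E [E [T [F false]]] or [T [F true]]] or [T [T [F false]] and [F true]]] or [T [F true]]]

14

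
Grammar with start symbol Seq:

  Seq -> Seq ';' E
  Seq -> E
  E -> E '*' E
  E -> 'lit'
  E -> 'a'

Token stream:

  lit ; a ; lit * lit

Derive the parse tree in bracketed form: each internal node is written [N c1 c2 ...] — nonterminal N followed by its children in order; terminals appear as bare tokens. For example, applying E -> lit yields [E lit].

[Seq [Seq [Seq [E lit]] ; [E a]] ; [E [E lit] * [E lit]]]

Seq
Seq ; E
Seq ; E ; E
E ; E ; E
lit ; E ; E
lit ; a ; E
lit ; a ; E * E
lit ; a ; lit * E
lit ; a ; lit * lit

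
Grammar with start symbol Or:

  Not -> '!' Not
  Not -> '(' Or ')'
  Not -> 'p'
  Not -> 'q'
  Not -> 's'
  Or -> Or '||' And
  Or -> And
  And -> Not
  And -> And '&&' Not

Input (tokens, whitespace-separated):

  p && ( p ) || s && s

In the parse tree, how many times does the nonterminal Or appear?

3

[Or [Or [And [And [Not p]] && [Not ( [Or [And [Not p]]] )]]] || [And [And [Not s]] && [Not s]]]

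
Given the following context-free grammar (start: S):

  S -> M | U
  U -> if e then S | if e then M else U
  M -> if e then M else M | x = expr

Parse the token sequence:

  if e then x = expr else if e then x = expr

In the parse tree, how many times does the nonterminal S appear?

[S [U if e then [M x = expr] else [U if e then [S [M x = expr]]]]]

2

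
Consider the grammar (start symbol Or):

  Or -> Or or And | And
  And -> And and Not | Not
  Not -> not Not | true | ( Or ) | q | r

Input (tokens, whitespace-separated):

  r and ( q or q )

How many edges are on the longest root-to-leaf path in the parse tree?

7

[Or [And [And [Not r]] and [Not ( [Or [Or [And [Not q]]] or [And [Not q]]] )]]]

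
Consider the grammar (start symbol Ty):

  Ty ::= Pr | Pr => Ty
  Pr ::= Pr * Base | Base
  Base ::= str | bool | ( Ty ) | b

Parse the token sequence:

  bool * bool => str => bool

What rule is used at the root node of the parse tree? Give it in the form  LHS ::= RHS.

Ty ::= Pr => Ty

[Ty [Pr [Pr [Base bool]] * [Base bool]] => [Ty [Pr [Base str]] => [Ty [Pr [Base bool]]]]]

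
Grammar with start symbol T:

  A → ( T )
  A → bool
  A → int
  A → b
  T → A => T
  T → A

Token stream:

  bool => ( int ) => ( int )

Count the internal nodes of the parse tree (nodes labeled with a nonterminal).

10

[T [A bool] => [T [A ( [T [A int]] )] => [T [A ( [T [A int]] )]]]]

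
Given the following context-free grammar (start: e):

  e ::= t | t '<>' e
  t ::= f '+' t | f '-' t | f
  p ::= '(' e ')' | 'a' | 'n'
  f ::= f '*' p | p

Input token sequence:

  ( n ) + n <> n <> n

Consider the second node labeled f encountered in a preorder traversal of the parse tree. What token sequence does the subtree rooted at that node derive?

n

[e [t [f [p ( [e [t [f [p n]]]] )]] + [t [f [p n]]]] <> [e [t [f [p n]]] <> [e [t [f [p n]]]]]]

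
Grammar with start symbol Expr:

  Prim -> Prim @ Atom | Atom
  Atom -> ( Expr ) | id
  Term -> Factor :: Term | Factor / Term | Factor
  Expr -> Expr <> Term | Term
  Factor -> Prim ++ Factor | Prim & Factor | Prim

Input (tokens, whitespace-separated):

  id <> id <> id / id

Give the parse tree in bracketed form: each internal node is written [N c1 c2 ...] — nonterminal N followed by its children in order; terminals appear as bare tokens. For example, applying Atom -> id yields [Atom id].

[Expr [Expr [Expr [Term [Factor [Prim [Atom id]]]]] <> [Term [Factor [Prim [Atom id]]]]] <> [Term [Factor [Prim [Atom id]]] / [Term [Factor [Prim [Atom id]]]]]]

Expr
Expr <> Term
Expr <> Term <> Term
Term <> Term <> Term
Factor <> Term <> Term
Prim <> Term <> Term
Atom <> Term <> Term
id <> Term <> Term
id <> Factor <> Term
id <> Prim <> Term
id <> Atom <> Term
id <> id <> Term
id <> id <> Factor / Term
id <> id <> Prim / Term
id <> id <> Atom / Term
id <> id <> id / Term
id <> id <> id / Factor
id <> id <> id / Prim
id <> id <> id / Atom
id <> id <> id / id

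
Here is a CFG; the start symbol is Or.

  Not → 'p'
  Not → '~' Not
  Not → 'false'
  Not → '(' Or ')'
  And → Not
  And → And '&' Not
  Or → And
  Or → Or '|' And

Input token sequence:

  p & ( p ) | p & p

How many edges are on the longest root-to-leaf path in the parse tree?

7

[Or [Or [And [And [Not p]] & [Not ( [Or [And [Not p]]] )]]] | [And [And [Not p]] & [Not p]]]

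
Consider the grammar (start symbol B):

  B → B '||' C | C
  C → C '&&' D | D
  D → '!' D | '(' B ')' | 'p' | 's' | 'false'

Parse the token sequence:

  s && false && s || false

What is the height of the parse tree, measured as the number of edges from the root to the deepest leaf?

6

[B [B [C [C [C [D s]] && [D false]] && [D s]]] || [C [D false]]]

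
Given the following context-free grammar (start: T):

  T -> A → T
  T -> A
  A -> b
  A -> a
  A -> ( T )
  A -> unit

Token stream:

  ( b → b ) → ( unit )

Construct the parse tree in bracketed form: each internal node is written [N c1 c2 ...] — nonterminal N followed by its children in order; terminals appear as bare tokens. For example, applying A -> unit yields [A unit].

T
A → T
( T ) → T
( A → T ) → T
( b → T ) → T
( b → A ) → T
( b → b ) → T
( b → b ) → A
( b → b ) → ( T )
( b → b ) → ( A )
( b → b ) → ( unit )

[T [A ( [T [A b] → [T [A b]]] )] → [T [A ( [T [A unit]] )]]]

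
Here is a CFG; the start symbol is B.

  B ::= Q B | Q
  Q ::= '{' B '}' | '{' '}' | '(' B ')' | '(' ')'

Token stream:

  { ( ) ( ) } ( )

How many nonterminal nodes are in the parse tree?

[B [Q { [B [Q ( )] [B [Q ( )]]] }] [B [Q ( )]]]

8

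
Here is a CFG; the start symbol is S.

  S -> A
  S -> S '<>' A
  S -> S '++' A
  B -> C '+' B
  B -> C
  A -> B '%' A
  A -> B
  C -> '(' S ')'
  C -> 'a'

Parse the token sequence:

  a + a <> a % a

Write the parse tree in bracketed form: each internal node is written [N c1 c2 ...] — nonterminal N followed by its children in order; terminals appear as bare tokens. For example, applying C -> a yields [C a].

S
S <> A
A <> A
B <> A
C + B <> A
a + B <> A
a + C <> A
a + a <> A
a + a <> B % A
a + a <> C % A
a + a <> a % A
a + a <> a % B
a + a <> a % C
a + a <> a % a

[S [S [A [B [C a] + [B [C a]]]]] <> [A [B [C a]] % [A [B [C a]]]]]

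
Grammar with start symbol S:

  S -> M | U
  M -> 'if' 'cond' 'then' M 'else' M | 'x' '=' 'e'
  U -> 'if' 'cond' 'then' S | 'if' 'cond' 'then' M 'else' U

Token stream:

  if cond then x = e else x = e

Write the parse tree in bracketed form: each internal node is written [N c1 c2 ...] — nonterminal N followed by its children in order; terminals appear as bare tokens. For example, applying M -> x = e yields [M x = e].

[S [M if cond then [M x = e] else [M x = e]]]

S
M
if cond then M else M
if cond then x = e else M
if cond then x = e else x = e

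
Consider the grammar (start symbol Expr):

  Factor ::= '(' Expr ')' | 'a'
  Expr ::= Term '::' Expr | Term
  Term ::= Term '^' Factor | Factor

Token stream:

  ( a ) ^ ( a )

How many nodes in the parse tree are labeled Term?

[Expr [Term [Term [Factor ( [Expr [Term [Factor a]]] )]] ^ [Factor ( [Expr [Term [Factor a]]] )]]]

4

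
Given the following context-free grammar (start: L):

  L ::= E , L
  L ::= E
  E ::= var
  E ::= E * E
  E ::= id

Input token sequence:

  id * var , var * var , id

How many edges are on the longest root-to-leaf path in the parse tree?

[L [E [E id] * [E var]] , [L [E [E var] * [E var]] , [L [E id]]]]

4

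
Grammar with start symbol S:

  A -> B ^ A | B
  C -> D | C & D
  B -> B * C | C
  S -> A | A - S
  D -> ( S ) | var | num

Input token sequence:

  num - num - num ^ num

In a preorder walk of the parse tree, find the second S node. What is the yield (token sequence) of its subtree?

num - num ^ num

[S [A [B [C [D num]]]] - [S [A [B [C [D num]]]] - [S [A [B [C [D num]]] ^ [A [B [C [D num]]]]]]]]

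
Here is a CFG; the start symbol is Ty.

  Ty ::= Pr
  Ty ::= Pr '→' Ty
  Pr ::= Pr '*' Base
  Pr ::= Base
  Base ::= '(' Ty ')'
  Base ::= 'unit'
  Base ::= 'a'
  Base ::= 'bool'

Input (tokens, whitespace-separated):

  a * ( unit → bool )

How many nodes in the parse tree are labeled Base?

4

[Ty [Pr [Pr [Base a]] * [Base ( [Ty [Pr [Base unit]] → [Ty [Pr [Base bool]]]] )]]]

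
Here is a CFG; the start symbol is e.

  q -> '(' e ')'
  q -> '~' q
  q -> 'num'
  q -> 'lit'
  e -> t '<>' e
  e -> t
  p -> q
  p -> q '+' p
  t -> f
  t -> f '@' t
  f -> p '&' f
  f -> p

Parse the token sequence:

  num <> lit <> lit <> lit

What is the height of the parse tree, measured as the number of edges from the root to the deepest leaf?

8

[e [t [f [p [q num]]]] <> [e [t [f [p [q lit]]]] <> [e [t [f [p [q lit]]]] <> [e [t [f [p [q lit]]]]]]]]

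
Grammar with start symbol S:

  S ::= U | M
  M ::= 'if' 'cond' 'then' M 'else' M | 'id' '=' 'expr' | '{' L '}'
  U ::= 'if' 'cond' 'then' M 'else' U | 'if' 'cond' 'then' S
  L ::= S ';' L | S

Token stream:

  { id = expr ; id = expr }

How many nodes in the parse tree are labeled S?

[S [M { [L [S [M id = expr]] ; [L [S [M id = expr]]]] }]]

3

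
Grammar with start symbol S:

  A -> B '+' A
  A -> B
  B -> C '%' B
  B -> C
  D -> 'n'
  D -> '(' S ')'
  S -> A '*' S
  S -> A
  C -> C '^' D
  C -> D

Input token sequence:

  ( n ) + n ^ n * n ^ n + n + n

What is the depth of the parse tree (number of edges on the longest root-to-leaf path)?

[S [A [B [C [D ( [S [A [B [C [D n]]]]] )]]] + [A [B [C [C [D n]] ^ [D n]]]]] * [S [A [B [C [C [D n]] ^ [D n]]] + [A [B [C [D n]]] + [A [B [C [D n]]]]]]]]

10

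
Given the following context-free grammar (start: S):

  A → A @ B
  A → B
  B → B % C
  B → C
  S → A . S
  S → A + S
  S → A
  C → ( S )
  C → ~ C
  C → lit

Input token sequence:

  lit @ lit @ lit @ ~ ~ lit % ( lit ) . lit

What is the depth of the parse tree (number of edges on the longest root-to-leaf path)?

[S [A [A [A [A [B [C lit]]] @ [B [C lit]]] @ [B [C lit]]] @ [B [B [C ~ [C ~ [C lit]]]] % [C ( [S [A [B [C lit]]]] )]]] . [S [A [B [C lit]]]]]

8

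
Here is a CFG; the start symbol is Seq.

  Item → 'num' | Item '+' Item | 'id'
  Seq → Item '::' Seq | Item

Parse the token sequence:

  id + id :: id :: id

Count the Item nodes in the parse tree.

5

[Seq [Item [Item id] + [Item id]] :: [Seq [Item id] :: [Seq [Item id]]]]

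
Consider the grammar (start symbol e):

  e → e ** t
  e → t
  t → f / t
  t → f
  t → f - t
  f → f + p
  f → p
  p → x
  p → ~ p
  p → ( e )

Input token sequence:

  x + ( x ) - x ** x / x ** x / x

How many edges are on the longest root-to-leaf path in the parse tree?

[e [e [e [t [f [f [p x]] + [p ( [e [t [f [p x]]]] )]] - [t [f [p x]]]]] ** [t [f [p x]] / [t [f [p x]]]]] ** [t [f [p x]] / [t [f [p x]]]]]

10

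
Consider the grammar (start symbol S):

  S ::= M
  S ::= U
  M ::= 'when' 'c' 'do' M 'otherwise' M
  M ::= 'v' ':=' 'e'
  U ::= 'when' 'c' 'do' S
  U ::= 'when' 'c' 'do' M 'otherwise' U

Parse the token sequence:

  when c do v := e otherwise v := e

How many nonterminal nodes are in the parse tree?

[S [M when c do [M v := e] otherwise [M v := e]]]

4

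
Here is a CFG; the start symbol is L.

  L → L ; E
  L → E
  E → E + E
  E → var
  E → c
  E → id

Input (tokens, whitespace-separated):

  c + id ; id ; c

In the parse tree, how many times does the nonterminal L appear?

3

[L [L [L [E [E c] + [E id]]] ; [E id]] ; [E c]]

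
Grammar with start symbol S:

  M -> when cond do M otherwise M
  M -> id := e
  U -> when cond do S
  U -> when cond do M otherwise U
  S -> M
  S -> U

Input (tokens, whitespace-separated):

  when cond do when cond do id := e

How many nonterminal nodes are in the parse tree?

6

[S [U when cond do [S [U when cond do [S [M id := e]]]]]]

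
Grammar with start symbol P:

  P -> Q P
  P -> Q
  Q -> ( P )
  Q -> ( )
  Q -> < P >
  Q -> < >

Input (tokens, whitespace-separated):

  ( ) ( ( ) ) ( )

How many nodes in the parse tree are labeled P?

[P [Q ( )] [P [Q ( [P [Q ( )]] )] [P [Q ( )]]]]

4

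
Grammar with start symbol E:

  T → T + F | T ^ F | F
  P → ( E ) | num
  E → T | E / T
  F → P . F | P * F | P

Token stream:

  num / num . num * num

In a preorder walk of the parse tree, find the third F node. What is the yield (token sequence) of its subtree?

num * num

[E [E [T [F [P num]]]] / [T [F [P num] . [F [P num] * [F [P num]]]]]]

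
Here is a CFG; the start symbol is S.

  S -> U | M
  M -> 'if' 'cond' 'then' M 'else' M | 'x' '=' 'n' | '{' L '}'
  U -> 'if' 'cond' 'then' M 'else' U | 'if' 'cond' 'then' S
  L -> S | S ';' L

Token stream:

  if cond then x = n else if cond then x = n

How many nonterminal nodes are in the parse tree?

6

[S [U if cond then [M x = n] else [U if cond then [S [M x = n]]]]]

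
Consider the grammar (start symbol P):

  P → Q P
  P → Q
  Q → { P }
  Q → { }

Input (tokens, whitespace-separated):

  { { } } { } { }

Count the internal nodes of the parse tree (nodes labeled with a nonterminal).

8

[P [Q { [P [Q { }]] }] [P [Q { }] [P [Q { }]]]]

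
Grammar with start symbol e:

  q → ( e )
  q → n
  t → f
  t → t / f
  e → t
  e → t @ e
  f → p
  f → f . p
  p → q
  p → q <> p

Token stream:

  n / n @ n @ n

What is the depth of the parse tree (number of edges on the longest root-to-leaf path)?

7

[e [t [t [f [p [q n]]]] / [f [p [q n]]]] @ [e [t [f [p [q n]]]] @ [e [t [f [p [q n]]]]]]]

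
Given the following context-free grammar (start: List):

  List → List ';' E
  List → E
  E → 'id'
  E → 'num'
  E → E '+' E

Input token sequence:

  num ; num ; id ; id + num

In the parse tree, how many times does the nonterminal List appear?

[List [List [List [List [E num]] ; [E num]] ; [E id]] ; [E [E id] + [E num]]]

4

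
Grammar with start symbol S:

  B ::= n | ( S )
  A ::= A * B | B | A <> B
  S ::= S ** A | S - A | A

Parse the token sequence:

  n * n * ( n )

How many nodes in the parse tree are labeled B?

4

[S [A [A [A [B n]] * [B n]] * [B ( [S [A [B n]]] )]]]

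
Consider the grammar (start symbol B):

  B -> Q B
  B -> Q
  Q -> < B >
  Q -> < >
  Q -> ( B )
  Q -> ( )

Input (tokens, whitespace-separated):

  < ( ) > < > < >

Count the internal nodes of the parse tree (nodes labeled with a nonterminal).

8

[B [Q < [B [Q ( )]] >] [B [Q < >] [B [Q < >]]]]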